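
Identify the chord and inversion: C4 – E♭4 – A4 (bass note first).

A diminished, first inversion

The pitch classes C, Eb, A arrange in thirds as A–C–Eb: an A diminished triad.
C is the third of A diminished; third in the bass means first inversion (figured bass 6).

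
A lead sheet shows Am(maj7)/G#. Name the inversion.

Am(maj7)/G# means A minor-major seventh with G# in the bass. G# is the seventh of A minor-major seventh (A–C–E–G#), so this is third inversion.

third inversion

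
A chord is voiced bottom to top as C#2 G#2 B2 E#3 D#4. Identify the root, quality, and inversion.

The pitch classes C#, G#, B, E#, D# arrange in thirds as C#–E#–G#–B–D#: a C# dominant ninth chord.
The lowest note is C#, the root of the chord, so this is root position.

C# dominant ninth, root position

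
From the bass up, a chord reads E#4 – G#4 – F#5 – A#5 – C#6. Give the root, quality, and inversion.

F# major ninth, third inversion

The distinct note names are E#, G#, F#, A#, C#. Stacked in thirds they read F#–A#–C#–E#–G#, which is a major ninth chord on F#.
E# is the seventh of F# major ninth; seventh in the bass means third inversion.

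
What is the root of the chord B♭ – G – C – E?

Bb, G, C, E are the tones of a C dominant seventh chord (C–E–G–Bb), making C the root.

C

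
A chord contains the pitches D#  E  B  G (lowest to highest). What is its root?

E

The distinct letter names are D#, E, B, G. Arranged as a stack of thirds they read E–G–B–D#, so E is the root (an E minor-major seventh chord).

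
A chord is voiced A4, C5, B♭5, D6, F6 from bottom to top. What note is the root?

The distinct letter names are A, C, Bb, D, F. Arranged as a stack of thirds they read Bb–D–F–A–C, so Bb is the root (a Bb major ninth chord).

Bb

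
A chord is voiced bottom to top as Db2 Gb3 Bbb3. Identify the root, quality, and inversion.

The distinct note names are Db, Gb, Bbb. Stacked in thirds they read Gb–Bbb–Db, which is a minor triad on Gb.
The lowest note is Db, the fifth of the chord, so this is second inversion (figured bass 6/4).

Gb minor, second inversion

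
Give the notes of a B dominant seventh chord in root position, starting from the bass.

The chord tones are B–D#–F#–A. With the root (B) lowest for root position: B, D#, F#, A.

B, D#, F#, A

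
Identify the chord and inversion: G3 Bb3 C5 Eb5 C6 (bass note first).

Reducing to letter names: G, Bb, C, Eb. These stack in thirds as C–Eb–G–Bb — a C minor seventh chord.
With the fifth (G) in the bass, the chord is in second inversion (figured bass 4/3).

C minor seventh, second inversion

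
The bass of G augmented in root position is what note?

In root position the root is lowest. For G augmented (G–B–D#) that is G.

G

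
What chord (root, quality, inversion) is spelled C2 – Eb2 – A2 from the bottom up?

A diminished, first inversion

The pitch classes C, Eb, A arrange in thirds as A–C–Eb: an A diminished triad.
C is the third of A diminished; third in the bass means first inversion (figured bass 6).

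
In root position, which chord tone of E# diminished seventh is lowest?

E#

In root position the root is lowest. For E# diminished seventh (E#–G#–B–D) that is E#.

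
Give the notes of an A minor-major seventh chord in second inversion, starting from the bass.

E, G#, A, C

The chord tones are A–C–E–G#. With the fifth (E) lowest for second inversion: E, G#, A, C.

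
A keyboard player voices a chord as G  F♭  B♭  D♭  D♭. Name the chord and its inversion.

G diminished seventh, root position

The pitch classes G, Fb, Bb, Db arrange in thirds as G–Bb–Db–Fb: a G diminished seventh chord.
With the root (G) in the bass, the chord is in root position (figured bass 7).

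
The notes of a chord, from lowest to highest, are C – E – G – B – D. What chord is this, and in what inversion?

The distinct note names are C, E, G, B, D. Stacked in thirds they read C–E–G–B–D, which is a major ninth chord on C.
The lowest note is C, the root of the chord, so this is root position.

C major ninth, root position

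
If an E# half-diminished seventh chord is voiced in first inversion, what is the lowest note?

In first inversion the third is lowest. For E# half-diminished seventh (E#–G#–B–D#) that is G#.

G#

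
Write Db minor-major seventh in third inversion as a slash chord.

Dbm(maj7)/C

Third inversion of Db minor-major seventh has the seventh (C) in the bass. As a slash chord: Dbm(maj7)/C.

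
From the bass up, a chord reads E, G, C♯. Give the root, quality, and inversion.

C# diminished, first inversion

The distinct note names are E, G, C#. Stacked in thirds they read C#–E–G, which is a diminished triad on C#.
With the third (E) in the bass, the chord is in first inversion (figured bass 6).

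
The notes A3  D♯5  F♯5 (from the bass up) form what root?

D#

Reordering A, D#, F# into stacked thirds gives D#–F#–A; the bottom of that stack, D#, is the root.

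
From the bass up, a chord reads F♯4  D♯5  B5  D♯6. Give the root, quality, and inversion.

B major, second inversion

The pitch classes F#, D#, B arrange in thirds as B–D#–F#: a B major triad.
F# is the fifth of B major; fifth in the bass means second inversion (figured bass 6/4).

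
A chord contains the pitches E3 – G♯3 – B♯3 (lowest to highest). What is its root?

E, G#, B# are the tones of an E augmented triad (E–G#–B#), making E the root.

E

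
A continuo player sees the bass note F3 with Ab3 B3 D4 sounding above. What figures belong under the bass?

4/3

The notes F, Ab, B, D stack in thirds as B–D–F–Ab — a B diminished seventh chord. The bass F is the fifth, so this is second inversion: figured 4/3.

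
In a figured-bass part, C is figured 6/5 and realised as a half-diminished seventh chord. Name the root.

The figures 6/5 mean the third of the chord is in the bass. If C is the third of a half-diminished seventh chord, the root is A (chord tones A–C–Eb–G).

A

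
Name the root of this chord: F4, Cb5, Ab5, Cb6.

F

The distinct letter names are F, Cb, Ab. Arranged as a stack of thirds they read F–Ab–Cb, so F is the root (an F diminished triad).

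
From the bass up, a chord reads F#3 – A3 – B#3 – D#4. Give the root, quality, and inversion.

B# diminished seventh, second inversion

The distinct note names are F#, A, B#, D#. Stacked in thirds they read B#–D#–F#–A, which is a diminished seventh chord on B#.
F# is the fifth of B# diminished seventh; fifth in the bass means second inversion (figured bass 4/3).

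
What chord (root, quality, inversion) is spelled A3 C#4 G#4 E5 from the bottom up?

A major seventh, root position

The pitch classes A, C#, G#, E arrange in thirds as A–C#–E–G#: an A major seventh chord.
A is the root of A major seventh; root in the bass means root position (figured bass 7).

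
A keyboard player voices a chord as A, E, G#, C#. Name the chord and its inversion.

Reducing to letter names: A, E, G#, C#. These stack in thirds as A–C#–E–G# — an A major seventh chord.
A is the root of A major seventh; root in the bass means root position (figured bass 7).

A major seventh, root position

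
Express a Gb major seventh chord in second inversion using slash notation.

Second inversion of Gb major seventh has the fifth (Db) in the bass. As a slash chord: Gbmaj7/Db.

Gbmaj7/Db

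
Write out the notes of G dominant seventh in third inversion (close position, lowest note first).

F, G, B, D

G dominant seventh is G–B–D–F. Third inversion puts the seventh (F) in the bass, with the remaining tones above: F, G, B, D.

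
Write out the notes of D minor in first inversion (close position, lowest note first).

The chord tones are D–F–A. With the third (F) lowest for first inversion: F, A, D.

F, A, D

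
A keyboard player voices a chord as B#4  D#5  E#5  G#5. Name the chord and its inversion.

Reducing to letter names: B#, D#, E#, G#. These stack in thirds as E#–G#–B#–D# — an E# minor seventh chord.
The lowest note is B#, the fifth of the chord, so this is second inversion (figured bass 4/3).

E# minor seventh, second inversion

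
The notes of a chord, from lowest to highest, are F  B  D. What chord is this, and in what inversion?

B diminished, second inversion

Reducing to letter names: F, B, D. These stack in thirds as B–D–F — a B diminished triad.
The lowest note is F, the fifth of the chord, so this is second inversion (figured bass 6/4).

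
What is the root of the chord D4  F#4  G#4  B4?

Reordering D, F#, G#, B into stacked thirds gives G#–B–D–F#; the bottom of that stack, G#, is the root.

G#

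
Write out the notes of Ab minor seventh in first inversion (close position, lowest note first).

Cb, Eb, Gb, Ab

The chord tones are Ab–Cb–Eb–Gb. With the third (Cb) lowest for first inversion: Cb, Eb, Gb, Ab.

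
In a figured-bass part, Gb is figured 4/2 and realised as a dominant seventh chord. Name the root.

The figures 4/2 mean the seventh of the chord is in the bass. If Gb is the seventh of a dominant seventh chord, the root is Ab (chord tones Ab–C–Eb–Gb).

Ab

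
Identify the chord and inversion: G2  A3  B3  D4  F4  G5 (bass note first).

G dominant ninth, root position

The pitch classes G, A, B, D, F arrange in thirds as G–B–D–F–A: a G dominant ninth chord.
G is the root of G dominant ninth; root in the bass means root position.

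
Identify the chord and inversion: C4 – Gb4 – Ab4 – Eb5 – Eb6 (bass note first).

Ab dominant seventh, first inversion

Reducing to letter names: C, Gb, Ab, Eb. These stack in thirds as Ab–C–Eb–Gb — an Ab dominant seventh chord.
The lowest note is C, the third of the chord, so this is first inversion (figured bass 6/5).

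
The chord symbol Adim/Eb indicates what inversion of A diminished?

Adim/Eb means A diminished with Eb in the bass. Eb is the fifth of A diminished (A–C–Eb), so this is second inversion.

second inversion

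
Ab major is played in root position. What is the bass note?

Ab major is Ab–C–Eb. Root position places the root in the bass: Ab.

Ab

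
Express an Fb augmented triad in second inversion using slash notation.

Fbaug/C

Second inversion of Fb augmented has the fifth (C) in the bass. As a slash chord: Fbaug/C.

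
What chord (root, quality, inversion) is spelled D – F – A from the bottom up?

D minor, root position

Reducing to letter names: D, F, A. These stack in thirds as D–F–A — a D minor triad.
D is the root of D minor; root in the bass means root position (figured bass 5/3).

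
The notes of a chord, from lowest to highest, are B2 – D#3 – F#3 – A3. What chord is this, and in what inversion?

B dominant seventh, root position

The distinct note names are B, D#, F#, A. Stacked in thirds they read B–D#–F#–A, which is a dominant seventh chord on B.
The lowest note is B, the root of the chord, so this is root position (figured bass 7).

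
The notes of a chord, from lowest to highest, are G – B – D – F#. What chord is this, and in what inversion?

G major seventh, root position

The pitch classes G, B, D, F# arrange in thirds as G–B–D–F#: a G major seventh chord.
With the root (G) in the bass, the chord is in root position (figured bass 7).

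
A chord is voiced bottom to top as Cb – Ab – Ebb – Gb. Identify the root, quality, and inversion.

Ab half-diminished seventh, first inversion

The distinct note names are Cb, Ab, Ebb, Gb. Stacked in thirds they read Ab–Cb–Ebb–Gb, which is a half-diminished seventh chord on Ab.
The lowest note is Cb, the third of the chord, so this is first inversion (figured bass 6/5).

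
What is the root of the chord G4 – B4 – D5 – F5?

G

G, B, D, F are the tones of a G dominant seventh chord (G–B–D–F), making G the root.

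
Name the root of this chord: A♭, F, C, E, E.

The distinct letter names are Ab, F, C, E. Arranged as a stack of thirds they read F–Ab–C–E, so F is the root (an F minor-major seventh chord).

F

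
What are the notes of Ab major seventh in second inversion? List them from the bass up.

Spelling Ab major seventh: Ab–C–Eb–G. In second inversion the fifth is bass, giving Eb, G, Ab, C from the bottom.

Eb, G, Ab, C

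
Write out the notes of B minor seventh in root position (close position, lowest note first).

B, D, F#, A

B minor seventh is B–D–F#–A. Root position puts the root (B) in the bass, with the remaining tones above: B, D, F#, A.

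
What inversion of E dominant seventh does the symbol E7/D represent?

E7/D means E dominant seventh with D in the bass. D is the seventh of E dominant seventh (E–G#–B–D), so this is third inversion.

third inversion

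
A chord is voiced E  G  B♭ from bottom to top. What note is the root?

E, G, Bb are the tones of an E diminished triad (E–G–Bb), making E the root.

E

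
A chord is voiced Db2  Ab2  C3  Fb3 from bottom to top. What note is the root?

Db

Db, Ab, C, Fb are the tones of a Db minor-major seventh chord (Db–Fb–Ab–C), making Db the root.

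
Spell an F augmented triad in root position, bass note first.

F, A, C#

The chord tones are F–A–C#. With the root (F) lowest for root position: F, A, C#.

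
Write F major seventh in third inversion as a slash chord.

Third inversion of F major seventh has the seventh (E) in the bass. As a slash chord: Fmaj7/E.

Fmaj7/E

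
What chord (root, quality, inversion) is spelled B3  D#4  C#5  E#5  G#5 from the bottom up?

C# dominant ninth, third inversion

The distinct note names are B, D#, C#, E#, G#. Stacked in thirds they read C#–E#–G#–B–D#, which is a dominant ninth chord on C#.
B is the seventh of C# dominant ninth; seventh in the bass means third inversion.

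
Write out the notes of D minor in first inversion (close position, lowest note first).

Spelling D minor: D–F–A. In first inversion the third is bass, giving F, A, D from the bottom.

F, A, D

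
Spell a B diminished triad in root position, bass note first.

B diminished is B–D–F. Root position puts the root (B) in the bass, with the remaining tones above: B, D, F.

B, D, F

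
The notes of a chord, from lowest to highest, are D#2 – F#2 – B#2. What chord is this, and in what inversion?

Reducing to letter names: D#, F#, B#. These stack in thirds as B#–D#–F# — a B# diminished triad.
The lowest note is D#, the third of the chord, so this is first inversion (figured bass 6).

B# diminished, first inversion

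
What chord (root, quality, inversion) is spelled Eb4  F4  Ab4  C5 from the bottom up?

Reducing to letter names: Eb, F, Ab, C. These stack in thirds as F–Ab–C–Eb — an F minor seventh chord.
Eb is the seventh of F minor seventh; seventh in the bass means third inversion (figured bass 4/2).

F minor seventh, third inversion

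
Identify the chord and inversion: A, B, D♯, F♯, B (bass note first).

The pitch classes A, B, D#, F# arrange in thirds as B–D#–F#–A: a B dominant seventh chord.
With the seventh (A) in the bass, the chord is in third inversion (figured bass 4/2).

B dominant seventh, third inversion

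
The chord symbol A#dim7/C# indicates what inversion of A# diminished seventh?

A#dim7/C# means A# diminished seventh with C# in the bass. C# is the third of A# diminished seventh (A#–C#–E–G), so this is first inversion.

first inversion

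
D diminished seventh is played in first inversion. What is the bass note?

In first inversion the third is lowest. For D diminished seventh (D–F–Ab–Cb) that is F.

F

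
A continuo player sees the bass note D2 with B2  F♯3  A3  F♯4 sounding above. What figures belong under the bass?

The notes D, B, F#, A stack in thirds as B–D–F#–A — a B minor seventh chord. The bass D is the third, so this is first inversion: figured 6/5.

6/5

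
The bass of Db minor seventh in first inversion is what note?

Fb

Db minor seventh is Db–Fb–Ab–Cb. First inversion places the third in the bass: Fb.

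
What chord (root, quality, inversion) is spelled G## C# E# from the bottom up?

C# augmented, second inversion

Reducing to letter names: G##, C#, E#. These stack in thirds as C#–E#–G## — a C# augmented triad.
With the fifth (G##) in the bass, the chord is in second inversion (figured bass 6/4).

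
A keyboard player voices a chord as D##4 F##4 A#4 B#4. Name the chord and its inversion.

Reducing to letter names: D##, F##, A#, B#. These stack in thirds as B#–D##–F##–A# — a B# dominant seventh chord.
With the third (D##) in the bass, the chord is in first inversion (figured bass 6/5).

B# dominant seventh, first inversion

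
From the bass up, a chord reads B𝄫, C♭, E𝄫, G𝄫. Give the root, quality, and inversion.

Cb half-diminished seventh, third inversion

The pitch classes Bbb, Cb, Ebb, Gbb arrange in thirds as Cb–Ebb–Gbb–Bbb: a Cb half-diminished seventh chord.
The lowest note is Bbb, the seventh of the chord, so this is third inversion (figured bass 4/2).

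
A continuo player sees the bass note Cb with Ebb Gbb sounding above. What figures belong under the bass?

The notes Cb, Ebb, Gbb stack in thirds as Cb–Ebb–Gbb — a Cb diminished triad. The bass Cb is the root, so this is root position: figured 5/3.

5/3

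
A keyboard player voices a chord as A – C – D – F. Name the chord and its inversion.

The pitch classes A, C, D, F arrange in thirds as D–F–A–C: a D minor seventh chord.
The lowest note is A, the fifth of the chord, so this is second inversion (figured bass 4/3).

D minor seventh, second inversion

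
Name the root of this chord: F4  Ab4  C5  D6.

D

Reordering F, Ab, C, D into stacked thirds gives D–F–Ab–C; the bottom of that stack, D, is the root.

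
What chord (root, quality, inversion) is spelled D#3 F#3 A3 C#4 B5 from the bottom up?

B dominant ninth, first inversion

The pitch classes D#, F#, A, C#, B arrange in thirds as B–D#–F#–A–C#: a B dominant ninth chord.
With the third (D#) in the bass, the chord is in first inversion.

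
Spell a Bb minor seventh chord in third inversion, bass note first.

Bb minor seventh is Bb–Db–F–Ab. Third inversion puts the seventh (Ab) in the bass, with the remaining tones above: Ab, Bb, Db, F.

Ab, Bb, Db, F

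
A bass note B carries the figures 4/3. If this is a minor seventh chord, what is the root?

The figures 4/3 mean the fifth of the chord is in the bass. If B is the fifth of a minor seventh chord, the root is E (chord tones E–G–B–D).

E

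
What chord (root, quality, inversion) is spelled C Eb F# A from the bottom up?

F# diminished seventh, second inversion

The distinct note names are C, Eb, F#, A. Stacked in thirds they read F#–A–C–Eb, which is a diminished seventh chord on F#.
With the fifth (C) in the bass, the chord is in second inversion (figured bass 4/3).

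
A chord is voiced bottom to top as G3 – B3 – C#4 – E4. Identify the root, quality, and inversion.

C# half-diminished seventh, second inversion

The pitch classes G, B, C#, E arrange in thirds as C#–E–G–B: a C# half-diminished seventh chord.
G is the fifth of C# half-diminished seventh; fifth in the bass means second inversion (figured bass 4/3).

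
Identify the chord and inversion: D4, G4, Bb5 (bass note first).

G minor, second inversion

The pitch classes D, G, Bb arrange in thirds as G–Bb–D: a G minor triad.
The lowest note is D, the fifth of the chord, so this is second inversion (figured bass 6/4).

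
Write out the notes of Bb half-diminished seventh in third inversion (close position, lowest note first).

Ab, Bb, Db, Fb

Bb half-diminished seventh is Bb–Db–Fb–Ab. Third inversion puts the seventh (Ab) in the bass, with the remaining tones above: Ab, Bb, Db, Fb.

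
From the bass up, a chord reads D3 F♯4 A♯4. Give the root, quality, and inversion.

D augmented, root position

The distinct note names are D, F#, A#. Stacked in thirds they read D–F#–A#, which is an augmented triad on D.
The lowest note is D, the root of the chord, so this is root position (figured bass 5/3).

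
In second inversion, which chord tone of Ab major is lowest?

The fifth of Ab major (Ab–C–Eb) is Eb; that is the bass in second inversion.

Eb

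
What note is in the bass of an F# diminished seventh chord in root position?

In root position the root is lowest. For F# diminished seventh (F#–A–C–Eb) that is F#.

F#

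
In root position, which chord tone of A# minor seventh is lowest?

A#

The root of A# minor seventh (A#–C#–E#–G#) is A#; that is the bass in root position.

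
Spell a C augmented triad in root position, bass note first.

C, E, G#

The chord tones are C–E–G#. With the root (C) lowest for root position: C, E, G#.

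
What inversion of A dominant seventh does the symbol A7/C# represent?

A7/C# means A dominant seventh with C# in the bass. C# is the third of A dominant seventh (A–C#–E–G), so this is first inversion.

first inversion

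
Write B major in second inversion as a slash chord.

Second inversion of B major has the fifth (F#) in the bass. As a slash chord: B/F#.

B/F#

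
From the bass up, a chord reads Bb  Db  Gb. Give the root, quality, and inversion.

Gb major, first inversion

The pitch classes Bb, Db, Gb arrange in thirds as Gb–Bb–Db: a Gb major triad.
Bb is the third of Gb major; third in the bass means first inversion (figured bass 6).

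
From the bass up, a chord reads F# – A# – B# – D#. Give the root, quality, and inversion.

B# half-diminished seventh, second inversion

The distinct note names are F#, A#, B#, D#. Stacked in thirds they read B#–D#–F#–A#, which is a half-diminished seventh chord on B#.
F# is the fifth of B# half-diminished seventh; fifth in the bass means second inversion (figured bass 4/3).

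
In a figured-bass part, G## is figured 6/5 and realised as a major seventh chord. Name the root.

E#

The figures 6/5 mean the third of the chord is in the bass. If G## is the third of a major seventh chord, the root is E# (chord tones E#–G##–B#–D##).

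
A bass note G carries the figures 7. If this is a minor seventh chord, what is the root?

The figures 7 mean the root of the chord is in the bass. If G is the root of a minor seventh chord, the root is G (chord tones G–Bb–D–F).

G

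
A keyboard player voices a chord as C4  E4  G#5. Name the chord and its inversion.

The pitch classes C, E, G# arrange in thirds as C–E–G#: a C augmented triad.
With the root (C) in the bass, the chord is in root position (figured bass 5/3).

C augmented, root position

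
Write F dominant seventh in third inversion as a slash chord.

F7/Eb

Third inversion of F dominant seventh has the seventh (Eb) in the bass. As a slash chord: F7/Eb.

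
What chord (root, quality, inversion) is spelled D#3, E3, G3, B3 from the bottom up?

E minor-major seventh, third inversion

The distinct note names are D#, E, G, B. Stacked in thirds they read E–G–B–D#, which is a minor-major seventh chord on E.
D# is the seventh of E minor-major seventh; seventh in the bass means third inversion (figured bass 4/2).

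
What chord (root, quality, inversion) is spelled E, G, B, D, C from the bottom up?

C major ninth, first inversion

Reducing to letter names: E, G, B, D, C. These stack in thirds as C–E–G–B–D — a C major ninth chord.
With the third (E) in the bass, the chord is in first inversion.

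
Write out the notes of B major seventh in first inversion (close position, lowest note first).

The chord tones are B–D#–F#–A#. With the third (D#) lowest for first inversion: D#, F#, A#, B.

D#, F#, A#, B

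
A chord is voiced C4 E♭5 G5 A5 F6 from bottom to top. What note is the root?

Reordering C, Eb, G, A, F into stacked thirds gives F–A–C–Eb–G; the bottom of that stack, F, is the root.

F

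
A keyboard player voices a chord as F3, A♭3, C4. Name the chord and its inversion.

The pitch classes F, Ab, C arrange in thirds as F–Ab–C: an F minor triad.
With the root (F) in the bass, the chord is in root position (figured bass 5/3).

F minor, root position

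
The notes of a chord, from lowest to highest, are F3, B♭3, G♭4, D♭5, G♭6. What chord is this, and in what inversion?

The distinct note names are F, Bb, Gb, Db. Stacked in thirds they read Gb–Bb–Db–F, which is a major seventh chord on Gb.
F is the seventh of Gb major seventh; seventh in the bass means third inversion (figured bass 4/2).

Gb major seventh, third inversion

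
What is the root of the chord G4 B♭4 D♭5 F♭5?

G, Bb, Db, Fb are the tones of a G diminished seventh chord (G–Bb–Db–Fb), making G the root.

G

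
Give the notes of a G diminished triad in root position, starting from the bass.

Spelling G diminished: G–Bb–Db. In root position the root is bass, giving G, Bb, Db from the bottom.

G, Bb, Db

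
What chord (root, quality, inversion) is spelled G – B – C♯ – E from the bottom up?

C# half-diminished seventh, second inversion

The pitch classes G, B, C#, E arrange in thirds as C#–E–G–B: a C# half-diminished seventh chord.
With the fifth (G) in the bass, the chord is in second inversion (figured bass 4/3).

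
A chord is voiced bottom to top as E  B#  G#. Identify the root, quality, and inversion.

The distinct note names are E, B#, G#. Stacked in thirds they read E–G#–B#, which is an augmented triad on E.
The lowest note is E, the root of the chord, so this is root position (figured bass 5/3).

E augmented, root position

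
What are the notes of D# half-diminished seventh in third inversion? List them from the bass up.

Spelling D# half-diminished seventh: D#–F#–A–C#. In third inversion the seventh is bass, giving C#, D#, F#, A from the bottom.

C#, D#, F#, A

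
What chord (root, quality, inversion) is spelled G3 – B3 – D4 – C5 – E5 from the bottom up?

C major ninth, second inversion

Reducing to letter names: G, B, D, C, E. These stack in thirds as C–E–G–B–D — a C major ninth chord.
With the fifth (G) in the bass, the chord is in second inversion.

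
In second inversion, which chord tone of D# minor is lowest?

In second inversion the fifth is lowest. For D# minor (D#–F#–A#) that is A#.

A#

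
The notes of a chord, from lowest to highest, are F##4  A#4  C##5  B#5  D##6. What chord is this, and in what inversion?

The pitch classes F##, A#, C##, B#, D## arrange in thirds as B#–D##–F##–A#–C##: a B# dominant ninth chord.
With the fifth (F##) in the bass, the chord is in second inversion.

B# dominant ninth, second inversion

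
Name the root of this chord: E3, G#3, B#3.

E

E, G#, B# are the tones of an E augmented triad (E–G#–B#), making E the root.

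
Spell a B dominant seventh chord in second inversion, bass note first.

F#, A, B, D#

B dominant seventh is B–D#–F#–A. Second inversion puts the fifth (F#) in the bass, with the remaining tones above: F#, A, B, D#.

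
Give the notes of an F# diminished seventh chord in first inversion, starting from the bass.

F# diminished seventh is F#–A–C–Eb. First inversion puts the third (A) in the bass, with the remaining tones above: A, C, Eb, F#.

A, C, Eb, F#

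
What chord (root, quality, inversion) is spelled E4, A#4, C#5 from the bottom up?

The pitch classes E, A#, C# arrange in thirds as A#–C#–E: an A# diminished triad.
E is the fifth of A# diminished; fifth in the bass means second inversion (figured bass 6/4).

A# diminished, second inversion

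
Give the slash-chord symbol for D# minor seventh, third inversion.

Third inversion of D# minor seventh has the seventh (C#) in the bass. As a slash chord: D#m7/C#.

D#m7/C#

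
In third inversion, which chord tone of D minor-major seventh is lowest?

The seventh of D minor-major seventh (D–F–A–C#) is C#; that is the bass in third inversion.

C#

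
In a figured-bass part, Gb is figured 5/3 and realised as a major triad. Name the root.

The figures 5/3 mean the root of the chord is in the bass. If Gb is the root of a major triad, the root is Gb (chord tones Gb–Bb–Db).

Gb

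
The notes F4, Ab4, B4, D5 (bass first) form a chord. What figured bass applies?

4/3

The notes F, Ab, B, D stack in thirds as B–D–F–Ab — a B diminished seventh chord. The bass F is the fifth, so this is second inversion: figured 4/3.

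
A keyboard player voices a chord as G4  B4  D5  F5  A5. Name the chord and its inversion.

The distinct note names are G, B, D, F, A. Stacked in thirds they read G–B–D–F–A, which is a dominant ninth chord on G.
The lowest note is G, the root of the chord, so this is root position.

G dominant ninth, root position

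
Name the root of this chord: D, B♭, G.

G

The distinct letter names are D, Bb, G. Arranged as a stack of thirds they read G–Bb–D, so G is the root (a G minor triad).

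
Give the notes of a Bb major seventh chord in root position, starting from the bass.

Bb, D, F, A

Spelling Bb major seventh: Bb–D–F–A. In root position the root is bass, giving Bb, D, F, A from the bottom.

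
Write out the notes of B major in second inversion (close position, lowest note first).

B major is B–D#–F#. Second inversion puts the fifth (F#) in the bass, with the remaining tones above: F#, B, D#.

F#, B, D#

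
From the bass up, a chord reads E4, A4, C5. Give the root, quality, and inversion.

Reducing to letter names: E, A, C. These stack in thirds as A–C–E — an A minor triad.
With the fifth (E) in the bass, the chord is in second inversion (figured bass 6/4).

A minor, second inversion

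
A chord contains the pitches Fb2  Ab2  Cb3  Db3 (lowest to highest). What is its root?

Db

Reordering Fb, Ab, Cb, Db into stacked thirds gives Db–Fb–Ab–Cb; the bottom of that stack, Db, is the root.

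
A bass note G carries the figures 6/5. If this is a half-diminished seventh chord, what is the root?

The figures 6/5 mean the third of the chord is in the bass. If G is the third of a half-diminished seventh chord, the root is E (chord tones E–G–Bb–D).

E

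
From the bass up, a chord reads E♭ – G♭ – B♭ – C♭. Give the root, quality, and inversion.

The distinct note names are Eb, Gb, Bb, Cb. Stacked in thirds they read Cb–Eb–Gb–Bb, which is a major seventh chord on Cb.
The lowest note is Eb, the third of the chord, so this is first inversion (figured bass 6/5).

Cb major seventh, first inversion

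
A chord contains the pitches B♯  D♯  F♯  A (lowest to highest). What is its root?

B#, D#, F#, A are the tones of a B# diminished seventh chord (B#–D#–F#–A), making B# the root.

B#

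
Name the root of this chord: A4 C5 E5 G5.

A

The distinct letter names are A, C, E, G. Arranged as a stack of thirds they read A–C–E–G, so A is the root (an A minor seventh chord).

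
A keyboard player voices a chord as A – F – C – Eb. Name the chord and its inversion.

F dominant seventh, first inversion

Reducing to letter names: A, F, C, Eb. These stack in thirds as F–A–C–Eb — an F dominant seventh chord.
With the third (A) in the bass, the chord is in first inversion (figured bass 6/5).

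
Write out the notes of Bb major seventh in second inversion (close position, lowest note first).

Spelling Bb major seventh: Bb–D–F–A. In second inversion the fifth is bass, giving F, A, Bb, D from the bottom.

F, A, Bb, D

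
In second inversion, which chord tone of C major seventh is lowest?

The fifth of C major seventh (C–E–G–B) is G; that is the bass in second inversion.

G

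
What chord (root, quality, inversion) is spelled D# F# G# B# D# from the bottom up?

G# dominant seventh, second inversion

The distinct note names are D#, F#, G#, B#. Stacked in thirds they read G#–B#–D#–F#, which is a dominant seventh chord on G#.
D# is the fifth of G# dominant seventh; fifth in the bass means second inversion (figured bass 4/3).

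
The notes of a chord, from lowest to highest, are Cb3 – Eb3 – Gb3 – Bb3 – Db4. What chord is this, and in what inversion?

Cb major ninth, root position

The distinct note names are Cb, Eb, Gb, Bb, Db. Stacked in thirds they read Cb–Eb–Gb–Bb–Db, which is a major ninth chord on Cb.
The lowest note is Cb, the root of the chord, so this is root position.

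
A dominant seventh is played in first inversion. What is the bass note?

In first inversion the third is lowest. For A dominant seventh (A–C#–E–G) that is C#.

C#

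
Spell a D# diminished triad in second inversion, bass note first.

A, D#, F#

D# diminished is D#–F#–A. Second inversion puts the fifth (A) in the bass, with the remaining tones above: A, D#, F#.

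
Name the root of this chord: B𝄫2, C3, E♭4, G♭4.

Reordering Bbb, C, Eb, Gb into stacked thirds gives C–Eb–Gb–Bbb; the bottom of that stack, C, is the root.

C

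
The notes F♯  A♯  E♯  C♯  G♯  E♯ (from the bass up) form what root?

F#

F#, A#, E#, C#, G# are the tones of an F# major ninth chord (F#–A#–C#–E#–G#), making F# the root.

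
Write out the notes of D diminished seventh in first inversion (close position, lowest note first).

The chord tones are D–F–Ab–Cb. With the third (F) lowest for first inversion: F, Ab, Cb, D.

F, Ab, Cb, D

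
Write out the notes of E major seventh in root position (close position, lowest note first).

E major seventh is E–G#–B–D#. Root position puts the root (E) in the bass, with the remaining tones above: E, G#, B, D#.

E, G#, B, D#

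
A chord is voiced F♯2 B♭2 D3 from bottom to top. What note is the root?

The distinct letter names are F#, Bb, D. Arranged as a stack of thirds they read Bb–D–F#, so Bb is the root (a Bb augmented triad).

Bb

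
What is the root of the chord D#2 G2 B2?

The distinct letter names are D#, G, B. Arranged as a stack of thirds they read G–B–D#, so G is the root (a G augmented triad).

G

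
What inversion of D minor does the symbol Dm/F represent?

first inversion

Dm/F means D minor with F in the bass. F is the third of D minor (D–F–A), so this is first inversion.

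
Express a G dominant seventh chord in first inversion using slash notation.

G7/B

First inversion of G dominant seventh has the third (B) in the bass. As a slash chord: G7/B.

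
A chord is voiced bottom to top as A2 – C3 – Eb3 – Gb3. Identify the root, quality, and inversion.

A diminished seventh, root position

The pitch classes A, C, Eb, Gb arrange in thirds as A–C–Eb–Gb: an A diminished seventh chord.
A is the root of A diminished seventh; root in the bass means root position (figured bass 7).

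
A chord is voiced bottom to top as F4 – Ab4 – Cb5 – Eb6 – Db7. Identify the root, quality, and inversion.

Db dominant ninth, first inversion

Reducing to letter names: F, Ab, Cb, Eb, Db. These stack in thirds as Db–F–Ab–Cb–Eb — a Db dominant ninth chord.
F is the third of Db dominant ninth; third in the bass means first inversion.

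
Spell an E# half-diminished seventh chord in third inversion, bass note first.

D#, E#, G#, B

The chord tones are E#–G#–B–D#. With the seventh (D#) lowest for third inversion: D#, E#, G#, B.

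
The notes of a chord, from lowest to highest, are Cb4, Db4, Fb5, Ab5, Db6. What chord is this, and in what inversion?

Db minor seventh, third inversion

The pitch classes Cb, Db, Fb, Ab arrange in thirds as Db–Fb–Ab–Cb: a Db minor seventh chord.
The lowest note is Cb, the seventh of the chord, so this is third inversion (figured bass 4/2).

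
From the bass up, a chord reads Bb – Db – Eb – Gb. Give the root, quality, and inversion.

Eb minor seventh, second inversion

Reducing to letter names: Bb, Db, Eb, Gb. These stack in thirds as Eb–Gb–Bb–Db — an Eb minor seventh chord.
The lowest note is Bb, the fifth of the chord, so this is second inversion (figured bass 4/3).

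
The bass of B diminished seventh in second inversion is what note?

B diminished seventh is B–D–F–Ab. Second inversion places the fifth in the bass: F.

F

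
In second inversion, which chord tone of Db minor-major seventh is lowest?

Ab

The fifth of Db minor-major seventh (Db–Fb–Ab–C) is Ab; that is the bass in second inversion.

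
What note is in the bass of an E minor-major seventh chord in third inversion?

D#

The seventh of E minor-major seventh (E–G–B–D#) is D#; that is the bass in third inversion.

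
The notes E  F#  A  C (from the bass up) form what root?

The distinct letter names are E, F#, A, C. Arranged as a stack of thirds they read F#–A–C–E, so F# is the root (an F# half-diminished seventh chord).

F#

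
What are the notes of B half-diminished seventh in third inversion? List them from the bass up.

A, B, D, F

B half-diminished seventh is B–D–F–A. Third inversion puts the seventh (A) in the bass, with the remaining tones above: A, B, D, F.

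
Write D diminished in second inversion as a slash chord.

Second inversion of D diminished has the fifth (Ab) in the bass. As a slash chord: Ddim/Ab.

Ddim/Ab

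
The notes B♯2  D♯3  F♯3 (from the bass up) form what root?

The distinct letter names are B#, D#, F#. Arranged as a stack of thirds they read B#–D#–F#, so B# is the root (a B# diminished triad).

B#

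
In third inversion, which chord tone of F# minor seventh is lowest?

E

In third inversion the seventh is lowest. For F# minor seventh (F#–A–C#–E) that is E.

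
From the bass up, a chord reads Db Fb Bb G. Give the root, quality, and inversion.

Reducing to letter names: Db, Fb, Bb, G. These stack in thirds as G–Bb–Db–Fb — a G diminished seventh chord.
With the fifth (Db) in the bass, the chord is in second inversion (figured bass 4/3).

G diminished seventh, second inversion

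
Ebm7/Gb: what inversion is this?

first inversion

Ebm7/Gb means Eb minor seventh with Gb in the bass. Gb is the third of Eb minor seventh (Eb–Gb–Bb–Db), so this is first inversion.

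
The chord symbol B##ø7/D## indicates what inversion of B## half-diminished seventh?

B##ø7/D## means B## half-diminished seventh with D## in the bass. D## is the third of B## half-diminished seventh (B##–D##–F##–A##), so this is first inversion.

first inversion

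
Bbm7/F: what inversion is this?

Bbm7/F means Bb minor seventh with F in the bass. F is the fifth of Bb minor seventh (Bb–Db–F–Ab), so this is second inversion.

second inversion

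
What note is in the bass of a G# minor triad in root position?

G# minor is G#–B–D#. Root position places the root in the bass: G#.

G#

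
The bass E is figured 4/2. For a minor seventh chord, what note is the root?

The figures 4/2 mean the seventh of the chord is in the bass. If E is the seventh of a minor seventh chord, the root is F# (chord tones F#–A–C#–E).

F#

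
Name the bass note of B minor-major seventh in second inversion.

F#

In second inversion the fifth is lowest. For B minor-major seventh (B–D–F#–A#) that is F#.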